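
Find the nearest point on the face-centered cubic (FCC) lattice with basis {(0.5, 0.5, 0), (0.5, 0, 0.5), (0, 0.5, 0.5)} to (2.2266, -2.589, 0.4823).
(2, -2.5, 0.5)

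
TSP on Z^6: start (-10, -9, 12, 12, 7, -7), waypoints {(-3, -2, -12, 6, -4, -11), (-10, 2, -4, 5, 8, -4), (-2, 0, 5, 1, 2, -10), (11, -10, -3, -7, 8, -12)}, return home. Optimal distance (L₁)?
218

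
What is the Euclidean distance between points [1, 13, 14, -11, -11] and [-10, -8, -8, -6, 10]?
38.8844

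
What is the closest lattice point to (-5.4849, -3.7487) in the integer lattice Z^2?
(-5, -4)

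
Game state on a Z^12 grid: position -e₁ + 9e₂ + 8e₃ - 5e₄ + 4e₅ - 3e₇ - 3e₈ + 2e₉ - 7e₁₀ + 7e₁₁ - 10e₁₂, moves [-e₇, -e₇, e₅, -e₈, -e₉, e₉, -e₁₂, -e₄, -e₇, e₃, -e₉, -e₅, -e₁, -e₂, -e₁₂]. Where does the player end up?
(-2, 8, 9, -6, 4, 0, -6, -4, 1, -7, 7, -12)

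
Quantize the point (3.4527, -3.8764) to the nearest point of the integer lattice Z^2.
(3, -4)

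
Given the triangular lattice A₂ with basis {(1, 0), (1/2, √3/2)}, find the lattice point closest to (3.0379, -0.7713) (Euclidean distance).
(3.5, -0.866)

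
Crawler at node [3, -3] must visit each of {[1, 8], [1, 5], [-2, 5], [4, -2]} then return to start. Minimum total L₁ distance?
34
(one optimal route: (3, -3) → (1, 8) → (1, 5) → (-2, 5) → (4, -2) → (3, -3))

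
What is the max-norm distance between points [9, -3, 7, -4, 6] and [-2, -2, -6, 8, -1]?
13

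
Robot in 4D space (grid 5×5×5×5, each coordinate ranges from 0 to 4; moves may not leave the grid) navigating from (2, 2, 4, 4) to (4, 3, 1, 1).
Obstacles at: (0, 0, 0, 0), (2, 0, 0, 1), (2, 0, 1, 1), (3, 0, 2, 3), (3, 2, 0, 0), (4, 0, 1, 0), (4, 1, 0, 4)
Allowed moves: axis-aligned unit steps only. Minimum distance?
9
(one shortest path: (2, 2, 4, 4) → (3, 2, 4, 4) → (4, 2, 4, 4) → (4, 3, 4, 4) → (4, 3, 3, 4) → (4, 3, 2, 4) → (4, 3, 1, 4) → (4, 3, 1, 3) → (4, 3, 1, 2) → (4, 3, 1, 1))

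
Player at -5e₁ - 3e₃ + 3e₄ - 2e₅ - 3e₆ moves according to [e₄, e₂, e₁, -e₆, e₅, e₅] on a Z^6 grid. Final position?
(-4, 1, -3, 4, 0, -4)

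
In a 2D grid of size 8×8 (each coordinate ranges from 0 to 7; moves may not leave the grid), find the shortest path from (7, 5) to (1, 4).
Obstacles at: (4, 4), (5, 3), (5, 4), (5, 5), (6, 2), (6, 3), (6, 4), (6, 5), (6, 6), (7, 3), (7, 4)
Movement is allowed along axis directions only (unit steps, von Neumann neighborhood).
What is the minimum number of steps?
11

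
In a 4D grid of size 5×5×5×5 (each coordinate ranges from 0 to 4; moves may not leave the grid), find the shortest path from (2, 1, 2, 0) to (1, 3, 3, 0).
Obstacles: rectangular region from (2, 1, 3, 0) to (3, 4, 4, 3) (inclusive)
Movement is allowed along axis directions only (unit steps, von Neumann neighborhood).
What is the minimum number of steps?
4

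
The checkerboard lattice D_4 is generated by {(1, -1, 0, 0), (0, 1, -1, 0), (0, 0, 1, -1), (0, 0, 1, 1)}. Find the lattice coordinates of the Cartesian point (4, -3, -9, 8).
4b₁ + b₂ - 8b₃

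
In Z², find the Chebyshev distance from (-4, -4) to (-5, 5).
9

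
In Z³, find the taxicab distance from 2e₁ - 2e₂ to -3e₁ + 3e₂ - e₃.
11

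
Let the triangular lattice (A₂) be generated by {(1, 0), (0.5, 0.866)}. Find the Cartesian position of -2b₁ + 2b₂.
(-1, 1.732)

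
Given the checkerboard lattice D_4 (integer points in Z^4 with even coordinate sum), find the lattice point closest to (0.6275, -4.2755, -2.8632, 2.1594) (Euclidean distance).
(1, -4, -3, 2)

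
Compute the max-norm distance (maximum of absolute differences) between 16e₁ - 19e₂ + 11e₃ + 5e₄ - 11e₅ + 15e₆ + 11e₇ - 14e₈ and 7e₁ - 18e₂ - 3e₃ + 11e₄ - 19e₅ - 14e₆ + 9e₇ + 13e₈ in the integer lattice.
29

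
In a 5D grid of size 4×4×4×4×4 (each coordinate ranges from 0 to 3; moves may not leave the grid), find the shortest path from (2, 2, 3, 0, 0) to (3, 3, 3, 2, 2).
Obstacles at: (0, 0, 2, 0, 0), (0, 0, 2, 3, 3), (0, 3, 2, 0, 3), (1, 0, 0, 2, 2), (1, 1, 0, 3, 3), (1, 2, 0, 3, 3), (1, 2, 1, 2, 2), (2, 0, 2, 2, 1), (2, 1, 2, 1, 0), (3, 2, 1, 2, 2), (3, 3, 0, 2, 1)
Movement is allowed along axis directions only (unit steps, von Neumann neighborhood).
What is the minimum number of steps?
6
(one shortest path: (2, 2, 3, 0, 0) → (3, 2, 3, 0, 0) → (3, 3, 3, 0, 0) → (3, 3, 3, 1, 0) → (3, 3, 3, 2, 0) → (3, 3, 3, 2, 1) → (3, 3, 3, 2, 2))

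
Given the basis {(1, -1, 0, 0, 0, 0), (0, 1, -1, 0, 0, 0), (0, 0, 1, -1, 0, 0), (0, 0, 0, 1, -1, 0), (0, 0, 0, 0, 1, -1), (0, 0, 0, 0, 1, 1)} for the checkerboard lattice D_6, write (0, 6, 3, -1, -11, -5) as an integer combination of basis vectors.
6b₂ + 9b₃ + 8b₄ + b₅ - 4b₆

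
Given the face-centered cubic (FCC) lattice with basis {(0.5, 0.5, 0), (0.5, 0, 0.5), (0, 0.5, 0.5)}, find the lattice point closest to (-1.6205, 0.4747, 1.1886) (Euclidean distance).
(-1.5, 0.5, 1)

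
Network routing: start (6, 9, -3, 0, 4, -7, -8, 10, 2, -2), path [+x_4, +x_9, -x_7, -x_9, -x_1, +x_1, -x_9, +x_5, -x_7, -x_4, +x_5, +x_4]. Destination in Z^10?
(6, 9, -3, 1, 6, -7, -10, 10, 1, -2)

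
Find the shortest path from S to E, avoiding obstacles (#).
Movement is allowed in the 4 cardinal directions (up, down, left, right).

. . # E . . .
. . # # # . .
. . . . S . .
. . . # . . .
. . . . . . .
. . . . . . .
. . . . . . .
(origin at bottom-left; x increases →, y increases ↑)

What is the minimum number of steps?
5
(one shortest path: (4, 4) → (5, 4) → (5, 5) → (5, 6) → (4, 6) → (3, 6))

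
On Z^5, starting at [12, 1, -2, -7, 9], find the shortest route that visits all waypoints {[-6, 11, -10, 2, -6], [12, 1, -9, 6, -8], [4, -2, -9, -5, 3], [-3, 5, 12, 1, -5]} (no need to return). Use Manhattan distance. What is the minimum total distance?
127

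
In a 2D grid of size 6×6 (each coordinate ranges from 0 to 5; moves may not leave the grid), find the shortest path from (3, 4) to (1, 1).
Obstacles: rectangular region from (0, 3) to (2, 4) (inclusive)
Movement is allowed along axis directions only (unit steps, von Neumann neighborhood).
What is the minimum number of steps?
5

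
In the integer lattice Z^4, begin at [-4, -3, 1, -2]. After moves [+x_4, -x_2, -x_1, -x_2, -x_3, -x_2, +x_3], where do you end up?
(-5, -6, 1, -1)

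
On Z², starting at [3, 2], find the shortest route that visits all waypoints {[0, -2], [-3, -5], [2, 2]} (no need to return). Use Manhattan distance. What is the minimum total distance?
13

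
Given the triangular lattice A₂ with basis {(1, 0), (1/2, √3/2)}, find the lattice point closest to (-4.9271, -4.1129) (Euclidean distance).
(-4.5, -4.33)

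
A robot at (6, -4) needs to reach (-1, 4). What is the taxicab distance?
15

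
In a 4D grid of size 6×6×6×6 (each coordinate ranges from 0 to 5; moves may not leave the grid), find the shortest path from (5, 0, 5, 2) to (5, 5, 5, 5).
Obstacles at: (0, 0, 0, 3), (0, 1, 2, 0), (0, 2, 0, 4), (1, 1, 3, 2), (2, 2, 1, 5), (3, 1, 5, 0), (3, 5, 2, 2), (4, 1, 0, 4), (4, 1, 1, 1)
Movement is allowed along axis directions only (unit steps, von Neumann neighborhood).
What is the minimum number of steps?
8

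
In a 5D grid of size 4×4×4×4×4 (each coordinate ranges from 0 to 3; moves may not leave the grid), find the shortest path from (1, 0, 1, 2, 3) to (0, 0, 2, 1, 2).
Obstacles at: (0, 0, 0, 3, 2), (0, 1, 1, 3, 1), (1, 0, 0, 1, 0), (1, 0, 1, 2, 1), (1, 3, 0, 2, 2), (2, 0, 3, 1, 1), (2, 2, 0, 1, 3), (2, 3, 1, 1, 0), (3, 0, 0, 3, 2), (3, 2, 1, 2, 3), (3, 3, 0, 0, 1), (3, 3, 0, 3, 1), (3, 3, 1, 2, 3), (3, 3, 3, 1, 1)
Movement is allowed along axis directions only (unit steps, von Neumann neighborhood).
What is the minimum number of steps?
4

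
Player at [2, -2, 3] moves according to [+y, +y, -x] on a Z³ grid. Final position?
(1, 0, 3)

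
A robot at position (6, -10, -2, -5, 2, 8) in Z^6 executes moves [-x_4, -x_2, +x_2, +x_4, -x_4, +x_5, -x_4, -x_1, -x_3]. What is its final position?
(5, -10, -3, -7, 3, 8)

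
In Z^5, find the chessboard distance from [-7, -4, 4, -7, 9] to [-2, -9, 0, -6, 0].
9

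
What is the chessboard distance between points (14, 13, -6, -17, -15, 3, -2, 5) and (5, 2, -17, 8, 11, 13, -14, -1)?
26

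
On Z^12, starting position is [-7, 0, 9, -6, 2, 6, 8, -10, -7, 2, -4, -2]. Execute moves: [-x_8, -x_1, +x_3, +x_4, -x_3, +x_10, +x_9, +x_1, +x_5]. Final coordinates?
(-7, 0, 9, -5, 3, 6, 8, -11, -6, 3, -4, -2)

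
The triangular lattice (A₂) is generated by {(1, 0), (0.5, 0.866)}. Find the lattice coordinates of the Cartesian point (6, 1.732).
5b₁ + 2b₂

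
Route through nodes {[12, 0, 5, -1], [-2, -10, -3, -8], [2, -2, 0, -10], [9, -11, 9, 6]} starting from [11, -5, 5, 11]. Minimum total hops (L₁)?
85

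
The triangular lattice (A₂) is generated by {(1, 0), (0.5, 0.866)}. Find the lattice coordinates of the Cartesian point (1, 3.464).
-b₁ + 4b₂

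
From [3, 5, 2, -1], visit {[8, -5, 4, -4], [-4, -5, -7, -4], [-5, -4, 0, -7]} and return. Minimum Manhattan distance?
80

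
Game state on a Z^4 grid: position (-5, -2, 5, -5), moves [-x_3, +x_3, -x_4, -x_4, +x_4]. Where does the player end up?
(-5, -2, 5, -6)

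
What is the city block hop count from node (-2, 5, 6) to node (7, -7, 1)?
26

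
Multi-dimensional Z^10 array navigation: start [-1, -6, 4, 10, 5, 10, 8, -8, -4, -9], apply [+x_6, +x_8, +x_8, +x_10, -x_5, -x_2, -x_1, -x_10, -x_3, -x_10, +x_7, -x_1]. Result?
(-3, -7, 3, 10, 4, 11, 9, -6, -4, -10)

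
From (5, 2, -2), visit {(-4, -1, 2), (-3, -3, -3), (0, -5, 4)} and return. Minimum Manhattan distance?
50
(one optimal route: (5, 2, -2) → (-3, -3, -3) → (-4, -1, 2) → (0, -5, 4) → (5, 2, -2))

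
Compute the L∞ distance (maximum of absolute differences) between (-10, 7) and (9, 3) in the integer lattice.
19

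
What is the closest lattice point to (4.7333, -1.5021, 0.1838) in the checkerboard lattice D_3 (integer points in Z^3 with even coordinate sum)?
(5, -1, 0)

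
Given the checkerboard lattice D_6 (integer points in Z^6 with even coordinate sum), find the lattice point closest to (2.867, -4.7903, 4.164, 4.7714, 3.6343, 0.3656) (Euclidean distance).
(3, -5, 4, 5, 3, 0)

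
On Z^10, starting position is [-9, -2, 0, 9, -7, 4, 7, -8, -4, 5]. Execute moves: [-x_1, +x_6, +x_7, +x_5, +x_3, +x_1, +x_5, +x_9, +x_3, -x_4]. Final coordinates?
(-9, -2, 2, 8, -5, 5, 8, -8, -3, 5)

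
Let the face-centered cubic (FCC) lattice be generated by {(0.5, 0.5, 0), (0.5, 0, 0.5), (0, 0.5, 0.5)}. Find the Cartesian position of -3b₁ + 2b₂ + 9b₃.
(-0.5, 3, 5.5)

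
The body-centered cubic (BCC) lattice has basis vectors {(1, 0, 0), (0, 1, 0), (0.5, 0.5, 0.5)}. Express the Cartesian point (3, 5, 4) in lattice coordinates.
-b₁ + b₂ + 8b₃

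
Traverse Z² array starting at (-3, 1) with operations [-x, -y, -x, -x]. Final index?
(-6, 0)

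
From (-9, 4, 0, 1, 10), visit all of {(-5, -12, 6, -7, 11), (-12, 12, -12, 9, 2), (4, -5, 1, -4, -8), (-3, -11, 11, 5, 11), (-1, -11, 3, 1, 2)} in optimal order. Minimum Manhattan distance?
175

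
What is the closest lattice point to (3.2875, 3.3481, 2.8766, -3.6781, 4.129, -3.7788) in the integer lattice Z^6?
(3, 3, 3, -4, 4, -4)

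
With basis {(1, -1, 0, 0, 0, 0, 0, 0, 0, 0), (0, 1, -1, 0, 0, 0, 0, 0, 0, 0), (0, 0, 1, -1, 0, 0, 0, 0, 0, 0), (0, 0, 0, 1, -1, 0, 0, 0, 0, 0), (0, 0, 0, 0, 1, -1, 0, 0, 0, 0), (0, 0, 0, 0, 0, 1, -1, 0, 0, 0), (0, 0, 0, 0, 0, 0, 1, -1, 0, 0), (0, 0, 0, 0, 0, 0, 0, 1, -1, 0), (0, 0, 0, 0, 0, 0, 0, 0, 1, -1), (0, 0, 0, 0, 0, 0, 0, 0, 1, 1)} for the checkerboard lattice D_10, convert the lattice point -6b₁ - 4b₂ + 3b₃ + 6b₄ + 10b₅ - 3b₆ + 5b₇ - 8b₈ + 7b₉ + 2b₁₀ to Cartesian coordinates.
(-6, 2, 7, 3, 4, -13, 8, -13, 17, -5)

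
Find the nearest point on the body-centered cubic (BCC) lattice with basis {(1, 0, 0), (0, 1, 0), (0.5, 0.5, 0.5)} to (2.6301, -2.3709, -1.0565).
(2.5, -2.5, -1.5)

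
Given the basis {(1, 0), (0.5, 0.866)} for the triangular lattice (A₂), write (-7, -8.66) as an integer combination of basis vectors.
-2b₁ - 10b₂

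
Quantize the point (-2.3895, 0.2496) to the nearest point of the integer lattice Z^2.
(-2, 0)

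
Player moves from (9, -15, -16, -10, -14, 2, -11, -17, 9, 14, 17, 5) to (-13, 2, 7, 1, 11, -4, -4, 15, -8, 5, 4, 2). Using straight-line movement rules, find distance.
60.8687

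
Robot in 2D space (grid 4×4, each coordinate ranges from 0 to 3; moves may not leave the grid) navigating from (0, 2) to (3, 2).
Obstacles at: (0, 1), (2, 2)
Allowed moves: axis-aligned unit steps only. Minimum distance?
5
(one shortest path: (0, 2) → (1, 2) → (1, 1) → (2, 1) → (3, 1) → (3, 2))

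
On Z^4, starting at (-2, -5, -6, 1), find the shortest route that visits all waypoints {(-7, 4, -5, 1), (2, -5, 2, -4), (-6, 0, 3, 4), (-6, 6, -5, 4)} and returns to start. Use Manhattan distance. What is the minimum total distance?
74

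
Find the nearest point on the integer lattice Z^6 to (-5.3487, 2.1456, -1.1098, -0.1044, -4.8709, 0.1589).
(-5, 2, -1, 0, -5, 0)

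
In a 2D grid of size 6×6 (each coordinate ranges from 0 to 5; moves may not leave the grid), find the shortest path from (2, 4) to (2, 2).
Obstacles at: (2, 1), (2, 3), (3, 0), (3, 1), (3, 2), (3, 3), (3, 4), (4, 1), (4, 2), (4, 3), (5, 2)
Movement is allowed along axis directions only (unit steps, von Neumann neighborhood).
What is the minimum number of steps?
4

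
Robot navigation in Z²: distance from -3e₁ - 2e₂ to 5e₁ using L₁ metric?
10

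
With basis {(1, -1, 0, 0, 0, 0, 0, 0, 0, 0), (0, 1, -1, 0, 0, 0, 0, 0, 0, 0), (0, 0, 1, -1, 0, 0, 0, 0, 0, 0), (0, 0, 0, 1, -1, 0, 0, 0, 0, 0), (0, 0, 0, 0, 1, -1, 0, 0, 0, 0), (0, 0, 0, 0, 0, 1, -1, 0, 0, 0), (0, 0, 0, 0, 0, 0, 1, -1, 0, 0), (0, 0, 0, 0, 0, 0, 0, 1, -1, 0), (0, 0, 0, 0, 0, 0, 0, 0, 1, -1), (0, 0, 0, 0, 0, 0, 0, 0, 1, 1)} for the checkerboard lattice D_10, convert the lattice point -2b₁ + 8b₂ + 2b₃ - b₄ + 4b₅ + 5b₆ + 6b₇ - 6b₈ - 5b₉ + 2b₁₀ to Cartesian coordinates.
(-2, 10, -6, -3, 5, 1, 1, -12, 3, 7)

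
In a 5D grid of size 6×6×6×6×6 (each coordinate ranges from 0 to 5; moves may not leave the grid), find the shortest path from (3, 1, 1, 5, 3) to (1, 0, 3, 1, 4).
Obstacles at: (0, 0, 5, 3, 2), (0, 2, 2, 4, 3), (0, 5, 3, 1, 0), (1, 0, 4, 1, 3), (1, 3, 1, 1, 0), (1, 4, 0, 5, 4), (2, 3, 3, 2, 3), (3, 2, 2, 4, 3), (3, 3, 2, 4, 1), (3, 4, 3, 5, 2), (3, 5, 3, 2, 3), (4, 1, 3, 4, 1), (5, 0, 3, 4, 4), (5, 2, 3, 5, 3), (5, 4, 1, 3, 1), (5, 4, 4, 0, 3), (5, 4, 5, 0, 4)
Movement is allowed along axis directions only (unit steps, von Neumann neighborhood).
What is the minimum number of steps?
10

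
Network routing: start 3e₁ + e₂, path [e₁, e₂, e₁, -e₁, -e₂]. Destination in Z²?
(4, 1)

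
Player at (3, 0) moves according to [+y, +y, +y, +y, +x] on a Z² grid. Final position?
(4, 4)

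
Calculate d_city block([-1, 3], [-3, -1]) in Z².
6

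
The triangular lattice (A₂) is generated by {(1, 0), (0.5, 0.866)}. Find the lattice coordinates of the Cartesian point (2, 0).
2b₁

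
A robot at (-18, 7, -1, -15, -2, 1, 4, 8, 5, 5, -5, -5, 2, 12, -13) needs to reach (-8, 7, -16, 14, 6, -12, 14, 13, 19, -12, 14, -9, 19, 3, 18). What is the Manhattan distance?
201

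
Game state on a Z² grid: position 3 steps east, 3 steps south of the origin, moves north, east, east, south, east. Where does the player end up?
(6, -3)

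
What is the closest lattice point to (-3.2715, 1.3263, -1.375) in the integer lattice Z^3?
(-3, 1, -1)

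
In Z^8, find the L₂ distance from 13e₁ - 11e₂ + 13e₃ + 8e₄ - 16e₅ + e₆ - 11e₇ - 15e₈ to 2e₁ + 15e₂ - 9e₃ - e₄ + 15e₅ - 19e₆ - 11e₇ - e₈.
54.0278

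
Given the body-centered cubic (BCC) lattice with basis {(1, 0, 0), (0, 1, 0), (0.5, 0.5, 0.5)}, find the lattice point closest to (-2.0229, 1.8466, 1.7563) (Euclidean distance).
(-2, 2, 2)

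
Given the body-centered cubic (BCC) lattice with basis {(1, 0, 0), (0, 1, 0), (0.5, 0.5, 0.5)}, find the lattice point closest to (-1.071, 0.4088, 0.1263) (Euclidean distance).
(-1, 0, 0)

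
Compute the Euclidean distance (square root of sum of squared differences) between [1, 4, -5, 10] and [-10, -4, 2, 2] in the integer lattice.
17.2627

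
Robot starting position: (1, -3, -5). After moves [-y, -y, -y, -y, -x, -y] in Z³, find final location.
(0, -8, -5)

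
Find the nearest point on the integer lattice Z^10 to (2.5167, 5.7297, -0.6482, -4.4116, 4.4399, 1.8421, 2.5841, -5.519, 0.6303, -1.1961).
(3, 6, -1, -4, 4, 2, 3, -6, 1, -1)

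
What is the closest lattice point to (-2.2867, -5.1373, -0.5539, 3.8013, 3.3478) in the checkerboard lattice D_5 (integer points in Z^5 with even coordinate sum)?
(-2, -5, 0, 4, 3)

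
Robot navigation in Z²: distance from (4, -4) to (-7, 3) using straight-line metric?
13.0384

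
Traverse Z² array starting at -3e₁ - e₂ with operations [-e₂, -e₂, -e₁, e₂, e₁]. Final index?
(-3, -2)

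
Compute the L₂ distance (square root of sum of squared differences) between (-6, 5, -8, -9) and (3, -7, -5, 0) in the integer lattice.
17.7482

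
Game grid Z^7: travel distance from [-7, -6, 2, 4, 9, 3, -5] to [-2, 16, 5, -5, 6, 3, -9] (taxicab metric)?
46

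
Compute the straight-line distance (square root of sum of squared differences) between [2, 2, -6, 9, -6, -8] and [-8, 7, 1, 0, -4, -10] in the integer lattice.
16.2173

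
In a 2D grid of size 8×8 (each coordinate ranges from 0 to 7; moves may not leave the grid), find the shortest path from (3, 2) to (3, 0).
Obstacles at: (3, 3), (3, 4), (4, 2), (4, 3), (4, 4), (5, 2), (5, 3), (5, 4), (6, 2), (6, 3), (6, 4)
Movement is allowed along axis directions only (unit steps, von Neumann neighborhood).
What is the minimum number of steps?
2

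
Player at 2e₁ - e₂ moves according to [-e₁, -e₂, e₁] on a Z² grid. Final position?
(2, -2)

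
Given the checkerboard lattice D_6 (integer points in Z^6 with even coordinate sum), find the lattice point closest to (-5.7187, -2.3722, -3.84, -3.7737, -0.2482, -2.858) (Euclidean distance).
(-6, -3, -4, -4, 0, -3)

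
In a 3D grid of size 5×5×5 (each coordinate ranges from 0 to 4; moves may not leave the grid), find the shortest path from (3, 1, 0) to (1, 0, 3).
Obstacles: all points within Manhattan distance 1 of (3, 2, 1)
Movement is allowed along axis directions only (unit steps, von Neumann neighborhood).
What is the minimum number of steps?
6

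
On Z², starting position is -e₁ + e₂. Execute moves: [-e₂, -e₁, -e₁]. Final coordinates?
(-3, 0)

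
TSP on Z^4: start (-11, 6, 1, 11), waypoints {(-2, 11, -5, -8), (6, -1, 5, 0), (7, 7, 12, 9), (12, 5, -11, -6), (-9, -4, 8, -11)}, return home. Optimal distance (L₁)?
198
(one optimal route: (-11, 6, 1, 11) → (7, 7, 12, 9) → (6, -1, 5, 0) → (12, 5, -11, -6) → (-2, 11, -5, -8) → (-9, -4, 8, -11) → (-11, 6, 1, 11))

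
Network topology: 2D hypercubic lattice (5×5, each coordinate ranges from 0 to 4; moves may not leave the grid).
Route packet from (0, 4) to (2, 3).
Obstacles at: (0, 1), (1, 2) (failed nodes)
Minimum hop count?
3
(one shortest path: (0, 4) → (1, 4) → (2, 4) → (2, 3))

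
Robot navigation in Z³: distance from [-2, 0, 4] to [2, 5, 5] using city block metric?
10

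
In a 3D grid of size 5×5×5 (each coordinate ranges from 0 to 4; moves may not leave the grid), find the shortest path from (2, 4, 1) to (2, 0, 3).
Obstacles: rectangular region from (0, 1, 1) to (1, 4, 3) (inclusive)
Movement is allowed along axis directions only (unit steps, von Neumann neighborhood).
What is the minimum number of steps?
6
(one shortest path: (2, 4, 1) → (2, 3, 1) → (2, 2, 1) → (2, 1, 1) → (2, 0, 1) → (2, 0, 2) → (2, 0, 3))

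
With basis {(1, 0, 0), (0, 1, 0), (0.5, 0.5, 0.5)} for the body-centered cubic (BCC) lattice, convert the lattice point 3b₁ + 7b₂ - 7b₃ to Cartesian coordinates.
(-0.5, 3.5, -3.5)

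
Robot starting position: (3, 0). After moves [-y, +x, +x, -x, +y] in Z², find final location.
(4, 0)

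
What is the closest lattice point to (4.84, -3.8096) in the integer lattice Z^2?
(5, -4)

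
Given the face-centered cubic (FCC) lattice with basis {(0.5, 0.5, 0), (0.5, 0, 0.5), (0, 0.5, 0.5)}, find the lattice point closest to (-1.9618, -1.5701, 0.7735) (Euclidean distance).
(-2, -1.5, 0.5)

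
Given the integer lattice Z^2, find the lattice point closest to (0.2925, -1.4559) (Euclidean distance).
(0, -1)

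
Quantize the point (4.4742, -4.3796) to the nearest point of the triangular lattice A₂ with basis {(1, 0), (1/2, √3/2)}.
(4.5, -4.33)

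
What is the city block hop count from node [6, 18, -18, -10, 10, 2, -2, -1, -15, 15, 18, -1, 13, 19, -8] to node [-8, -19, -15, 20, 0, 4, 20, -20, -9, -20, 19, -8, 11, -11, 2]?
228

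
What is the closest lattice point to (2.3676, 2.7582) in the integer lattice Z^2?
(2, 3)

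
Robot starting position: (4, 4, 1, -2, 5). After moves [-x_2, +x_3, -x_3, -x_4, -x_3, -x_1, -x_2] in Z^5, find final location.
(3, 2, 0, -3, 5)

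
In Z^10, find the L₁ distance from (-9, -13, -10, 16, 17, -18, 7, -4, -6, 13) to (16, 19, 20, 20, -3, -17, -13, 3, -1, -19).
176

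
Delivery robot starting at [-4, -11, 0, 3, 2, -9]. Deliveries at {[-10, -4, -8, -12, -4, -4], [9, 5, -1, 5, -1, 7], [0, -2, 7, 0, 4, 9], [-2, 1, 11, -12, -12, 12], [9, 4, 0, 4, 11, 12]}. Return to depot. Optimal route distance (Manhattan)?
250
(one optimal route: (-4, -11, 0, 3, 2, -9) → (-10, -4, -8, -12, -4, -4) → (-2, 1, 11, -12, -12, 12) → (0, -2, 7, 0, 4, 9) → (9, 4, 0, 4, 11, 12) → (9, 5, -1, 5, -1, 7) → (-4, -11, 0, 3, 2, -9))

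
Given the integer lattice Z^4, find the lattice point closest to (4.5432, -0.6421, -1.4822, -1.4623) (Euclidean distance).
(5, -1, -1, -1)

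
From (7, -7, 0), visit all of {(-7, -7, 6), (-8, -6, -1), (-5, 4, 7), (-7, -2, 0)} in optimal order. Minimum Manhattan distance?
48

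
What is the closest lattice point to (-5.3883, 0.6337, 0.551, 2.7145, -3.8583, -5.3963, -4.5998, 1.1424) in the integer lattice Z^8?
(-5, 1, 1, 3, -4, -5, -5, 1)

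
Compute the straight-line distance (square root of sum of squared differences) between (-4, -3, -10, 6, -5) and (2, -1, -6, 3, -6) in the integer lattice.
8.12404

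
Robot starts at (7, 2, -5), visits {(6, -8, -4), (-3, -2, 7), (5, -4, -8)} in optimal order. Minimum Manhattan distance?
46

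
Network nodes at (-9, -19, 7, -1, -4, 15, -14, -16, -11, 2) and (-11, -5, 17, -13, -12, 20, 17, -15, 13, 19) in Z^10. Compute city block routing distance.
124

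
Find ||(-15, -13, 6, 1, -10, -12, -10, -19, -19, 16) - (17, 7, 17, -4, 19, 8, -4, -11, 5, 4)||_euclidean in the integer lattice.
60.2578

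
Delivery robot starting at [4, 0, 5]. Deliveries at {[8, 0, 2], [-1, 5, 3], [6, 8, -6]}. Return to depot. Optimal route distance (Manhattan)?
56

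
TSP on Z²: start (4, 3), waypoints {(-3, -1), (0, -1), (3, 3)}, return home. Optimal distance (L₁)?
22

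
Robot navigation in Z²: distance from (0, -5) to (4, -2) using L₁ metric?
7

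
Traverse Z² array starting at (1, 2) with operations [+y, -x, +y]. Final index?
(0, 4)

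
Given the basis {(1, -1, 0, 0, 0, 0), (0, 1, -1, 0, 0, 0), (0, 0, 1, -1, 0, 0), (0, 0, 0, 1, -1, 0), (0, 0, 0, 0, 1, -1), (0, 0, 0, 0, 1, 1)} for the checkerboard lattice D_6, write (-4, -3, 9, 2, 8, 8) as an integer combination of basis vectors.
-4b₁ - 7b₂ + 2b₃ + 4b₄ + 2b₅ + 10b₆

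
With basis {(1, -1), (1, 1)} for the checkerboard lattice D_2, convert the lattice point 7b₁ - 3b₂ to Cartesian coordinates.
(4, -10)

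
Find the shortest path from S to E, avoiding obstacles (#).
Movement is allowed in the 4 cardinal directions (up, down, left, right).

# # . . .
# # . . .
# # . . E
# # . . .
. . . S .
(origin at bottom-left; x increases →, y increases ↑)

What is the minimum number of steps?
3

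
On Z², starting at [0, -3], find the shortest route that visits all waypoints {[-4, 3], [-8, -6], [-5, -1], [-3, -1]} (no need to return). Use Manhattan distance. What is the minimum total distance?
23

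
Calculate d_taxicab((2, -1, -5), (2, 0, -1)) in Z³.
5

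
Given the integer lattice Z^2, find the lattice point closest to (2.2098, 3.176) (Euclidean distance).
(2, 3)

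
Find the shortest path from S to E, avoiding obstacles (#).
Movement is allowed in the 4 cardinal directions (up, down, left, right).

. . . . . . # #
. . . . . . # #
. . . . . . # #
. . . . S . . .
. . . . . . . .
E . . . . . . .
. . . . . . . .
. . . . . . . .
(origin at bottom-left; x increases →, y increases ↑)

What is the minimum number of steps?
6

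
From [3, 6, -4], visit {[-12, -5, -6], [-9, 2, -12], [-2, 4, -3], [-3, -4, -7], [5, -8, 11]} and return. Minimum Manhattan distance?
114
(one optimal route: (3, 6, -4) → (-2, 4, -3) → (-9, 2, -12) → (-12, -5, -6) → (-3, -4, -7) → (5, -8, 11) → (3, 6, -4))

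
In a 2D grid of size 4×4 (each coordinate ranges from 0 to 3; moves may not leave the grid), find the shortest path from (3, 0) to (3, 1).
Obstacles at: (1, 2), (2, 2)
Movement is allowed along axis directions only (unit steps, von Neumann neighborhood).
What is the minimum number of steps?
1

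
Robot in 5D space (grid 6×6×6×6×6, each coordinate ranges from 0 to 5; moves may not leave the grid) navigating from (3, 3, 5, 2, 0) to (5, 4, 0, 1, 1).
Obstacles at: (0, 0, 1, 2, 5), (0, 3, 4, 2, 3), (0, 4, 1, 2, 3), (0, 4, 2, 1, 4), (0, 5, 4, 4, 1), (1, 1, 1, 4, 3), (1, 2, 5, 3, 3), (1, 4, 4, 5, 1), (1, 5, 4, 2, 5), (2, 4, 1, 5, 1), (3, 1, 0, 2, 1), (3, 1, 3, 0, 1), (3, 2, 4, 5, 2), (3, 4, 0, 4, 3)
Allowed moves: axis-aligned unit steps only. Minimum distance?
10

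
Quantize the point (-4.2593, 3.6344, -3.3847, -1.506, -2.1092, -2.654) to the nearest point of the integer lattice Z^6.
(-4, 4, -3, -2, -2, -3)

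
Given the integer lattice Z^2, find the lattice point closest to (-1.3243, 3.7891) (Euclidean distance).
(-1, 4)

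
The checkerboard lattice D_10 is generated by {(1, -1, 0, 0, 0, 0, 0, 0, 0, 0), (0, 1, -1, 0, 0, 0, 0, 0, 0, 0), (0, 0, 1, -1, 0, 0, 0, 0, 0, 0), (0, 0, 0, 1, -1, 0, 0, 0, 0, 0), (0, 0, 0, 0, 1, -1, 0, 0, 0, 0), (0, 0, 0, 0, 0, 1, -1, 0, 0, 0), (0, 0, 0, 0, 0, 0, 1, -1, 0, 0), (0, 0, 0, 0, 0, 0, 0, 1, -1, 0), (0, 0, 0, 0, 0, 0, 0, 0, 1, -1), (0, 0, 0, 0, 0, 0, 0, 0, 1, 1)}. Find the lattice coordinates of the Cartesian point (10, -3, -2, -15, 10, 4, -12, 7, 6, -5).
10b₁ + 7b₂ + 5b₃ - 10b₄ + 4b₆ - 8b₇ - b₈ + 5b₉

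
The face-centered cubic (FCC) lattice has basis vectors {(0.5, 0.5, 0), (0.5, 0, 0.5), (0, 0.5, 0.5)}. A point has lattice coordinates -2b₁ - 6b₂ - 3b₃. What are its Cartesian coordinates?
(-4, -2.5, -4.5)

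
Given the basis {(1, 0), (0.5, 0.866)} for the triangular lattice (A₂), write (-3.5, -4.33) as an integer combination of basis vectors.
-b₁ - 5b₂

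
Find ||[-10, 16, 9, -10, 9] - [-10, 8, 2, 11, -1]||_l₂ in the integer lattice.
25.5734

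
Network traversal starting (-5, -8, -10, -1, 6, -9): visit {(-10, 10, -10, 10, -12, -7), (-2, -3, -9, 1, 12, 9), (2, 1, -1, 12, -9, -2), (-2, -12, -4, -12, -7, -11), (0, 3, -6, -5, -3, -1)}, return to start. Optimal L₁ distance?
256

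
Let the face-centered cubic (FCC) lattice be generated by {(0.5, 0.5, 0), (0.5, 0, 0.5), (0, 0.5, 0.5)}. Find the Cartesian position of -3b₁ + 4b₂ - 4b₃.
(0.5, -3.5, 0)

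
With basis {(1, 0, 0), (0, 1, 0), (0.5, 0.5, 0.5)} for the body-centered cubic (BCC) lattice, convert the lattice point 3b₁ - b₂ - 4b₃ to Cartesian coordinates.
(1, -3, -2)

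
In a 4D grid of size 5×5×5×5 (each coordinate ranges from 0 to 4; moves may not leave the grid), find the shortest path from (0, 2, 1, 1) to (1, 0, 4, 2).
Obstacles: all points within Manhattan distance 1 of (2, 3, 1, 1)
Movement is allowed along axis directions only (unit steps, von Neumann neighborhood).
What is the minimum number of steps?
7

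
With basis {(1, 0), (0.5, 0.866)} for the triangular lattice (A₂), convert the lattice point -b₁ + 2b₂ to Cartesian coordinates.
(0, 1.732)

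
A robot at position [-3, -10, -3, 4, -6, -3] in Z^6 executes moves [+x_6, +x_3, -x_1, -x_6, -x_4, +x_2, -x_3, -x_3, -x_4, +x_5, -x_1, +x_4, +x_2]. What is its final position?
(-5, -8, -4, 3, -5, -3)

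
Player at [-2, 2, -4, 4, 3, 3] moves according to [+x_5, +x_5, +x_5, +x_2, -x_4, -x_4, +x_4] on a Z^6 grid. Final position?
(-2, 3, -4, 3, 6, 3)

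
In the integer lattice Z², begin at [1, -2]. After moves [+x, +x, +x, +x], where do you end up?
(5, -2)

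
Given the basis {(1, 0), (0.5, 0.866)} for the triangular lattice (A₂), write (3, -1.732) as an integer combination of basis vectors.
4b₁ - 2b₂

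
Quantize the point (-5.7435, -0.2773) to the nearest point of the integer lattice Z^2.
(-6, 0)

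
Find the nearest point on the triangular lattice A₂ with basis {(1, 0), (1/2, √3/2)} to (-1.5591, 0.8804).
(-1.5, 0.866)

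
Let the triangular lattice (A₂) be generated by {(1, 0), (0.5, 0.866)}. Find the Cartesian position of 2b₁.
(2, 0)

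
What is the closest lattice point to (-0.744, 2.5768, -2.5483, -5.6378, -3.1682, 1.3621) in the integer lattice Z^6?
(-1, 3, -3, -6, -3, 1)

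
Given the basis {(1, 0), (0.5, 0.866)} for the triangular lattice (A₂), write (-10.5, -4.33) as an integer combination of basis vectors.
-8b₁ - 5b₂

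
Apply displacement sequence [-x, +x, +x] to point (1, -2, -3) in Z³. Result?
(2, -2, -3)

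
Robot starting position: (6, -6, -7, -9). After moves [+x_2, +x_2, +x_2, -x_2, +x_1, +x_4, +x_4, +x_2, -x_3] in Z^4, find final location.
(7, -3, -8, -7)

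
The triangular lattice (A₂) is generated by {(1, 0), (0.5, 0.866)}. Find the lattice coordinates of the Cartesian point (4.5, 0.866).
4b₁ + b₂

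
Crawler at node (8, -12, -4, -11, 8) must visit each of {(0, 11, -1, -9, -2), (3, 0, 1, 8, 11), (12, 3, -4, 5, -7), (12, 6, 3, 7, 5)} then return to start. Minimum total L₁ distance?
180
(one optimal route: (8, -12, -4, -11, 8) → (0, 11, -1, -9, -2) → (12, 3, -4, 5, -7) → (12, 6, 3, 7, 5) → (3, 0, 1, 8, 11) → (8, -12, -4, -11, 8))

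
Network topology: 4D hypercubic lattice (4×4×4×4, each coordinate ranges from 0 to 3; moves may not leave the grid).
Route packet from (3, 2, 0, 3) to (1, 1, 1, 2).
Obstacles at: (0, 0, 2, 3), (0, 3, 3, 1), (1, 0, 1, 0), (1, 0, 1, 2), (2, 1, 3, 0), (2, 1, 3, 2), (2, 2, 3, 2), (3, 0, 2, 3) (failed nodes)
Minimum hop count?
5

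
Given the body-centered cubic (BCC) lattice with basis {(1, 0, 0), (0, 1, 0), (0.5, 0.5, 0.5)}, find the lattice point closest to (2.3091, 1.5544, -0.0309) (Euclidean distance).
(2.5, 1.5, -0.5)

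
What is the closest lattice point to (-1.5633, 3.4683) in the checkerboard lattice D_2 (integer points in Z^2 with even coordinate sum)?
(-2, 4)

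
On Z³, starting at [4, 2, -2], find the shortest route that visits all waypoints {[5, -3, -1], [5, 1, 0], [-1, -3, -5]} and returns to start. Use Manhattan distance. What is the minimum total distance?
32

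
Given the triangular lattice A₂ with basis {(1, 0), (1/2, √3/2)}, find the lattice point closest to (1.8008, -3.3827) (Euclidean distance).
(2, -3.464)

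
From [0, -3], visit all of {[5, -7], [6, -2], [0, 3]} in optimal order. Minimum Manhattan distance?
23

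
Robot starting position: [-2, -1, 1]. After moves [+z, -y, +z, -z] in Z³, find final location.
(-2, -2, 2)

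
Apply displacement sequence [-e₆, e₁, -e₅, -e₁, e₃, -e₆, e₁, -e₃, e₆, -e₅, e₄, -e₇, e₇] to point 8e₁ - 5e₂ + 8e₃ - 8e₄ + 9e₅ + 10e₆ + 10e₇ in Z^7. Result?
(9, -5, 8, -7, 7, 9, 10)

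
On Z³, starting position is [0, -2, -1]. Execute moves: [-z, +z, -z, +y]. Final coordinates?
(0, -1, -2)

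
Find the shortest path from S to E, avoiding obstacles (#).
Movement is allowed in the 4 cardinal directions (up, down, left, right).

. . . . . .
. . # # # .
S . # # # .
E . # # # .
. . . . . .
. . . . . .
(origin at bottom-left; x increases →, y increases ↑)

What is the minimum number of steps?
1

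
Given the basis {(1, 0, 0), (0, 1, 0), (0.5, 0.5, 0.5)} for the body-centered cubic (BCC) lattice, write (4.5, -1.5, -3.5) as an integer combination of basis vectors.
8b₁ + 2b₂ - 7b₃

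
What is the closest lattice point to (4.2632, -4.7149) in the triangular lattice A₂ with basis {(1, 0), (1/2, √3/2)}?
(4.5, -4.33)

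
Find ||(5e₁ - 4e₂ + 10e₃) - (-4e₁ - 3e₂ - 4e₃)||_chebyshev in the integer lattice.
14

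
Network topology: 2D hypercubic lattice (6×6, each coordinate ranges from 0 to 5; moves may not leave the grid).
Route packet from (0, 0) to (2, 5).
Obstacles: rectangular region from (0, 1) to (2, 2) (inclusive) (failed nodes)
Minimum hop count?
9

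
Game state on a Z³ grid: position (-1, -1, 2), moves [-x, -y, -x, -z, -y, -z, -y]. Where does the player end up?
(-3, -4, 0)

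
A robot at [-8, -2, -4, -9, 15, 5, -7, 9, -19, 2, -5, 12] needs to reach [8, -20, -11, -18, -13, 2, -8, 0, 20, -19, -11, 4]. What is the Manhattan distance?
165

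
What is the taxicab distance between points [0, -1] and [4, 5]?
10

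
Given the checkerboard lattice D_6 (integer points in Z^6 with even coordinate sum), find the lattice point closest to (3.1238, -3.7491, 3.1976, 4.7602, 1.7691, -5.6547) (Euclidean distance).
(3, -4, 3, 5, 2, -5)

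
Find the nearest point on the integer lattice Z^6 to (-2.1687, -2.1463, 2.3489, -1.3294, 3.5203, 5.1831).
(-2, -2, 2, -1, 4, 5)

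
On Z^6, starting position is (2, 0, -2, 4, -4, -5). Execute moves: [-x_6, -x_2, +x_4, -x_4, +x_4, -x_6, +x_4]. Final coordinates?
(2, -1, -2, 6, -4, -7)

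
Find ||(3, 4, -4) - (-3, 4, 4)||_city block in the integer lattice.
14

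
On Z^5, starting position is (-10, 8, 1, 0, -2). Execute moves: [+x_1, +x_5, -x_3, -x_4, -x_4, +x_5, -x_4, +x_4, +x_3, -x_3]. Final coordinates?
(-9, 8, 0, -2, 0)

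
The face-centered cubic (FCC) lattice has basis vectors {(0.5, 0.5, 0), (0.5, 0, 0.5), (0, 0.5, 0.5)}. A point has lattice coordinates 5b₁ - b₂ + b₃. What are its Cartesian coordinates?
(2, 3, 0)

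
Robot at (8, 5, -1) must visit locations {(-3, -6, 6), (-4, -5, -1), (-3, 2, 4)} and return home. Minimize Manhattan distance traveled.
60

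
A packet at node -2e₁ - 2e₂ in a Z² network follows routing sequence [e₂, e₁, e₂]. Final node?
(-1, 0)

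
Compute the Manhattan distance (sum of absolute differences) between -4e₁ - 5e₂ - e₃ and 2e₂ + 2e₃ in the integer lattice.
14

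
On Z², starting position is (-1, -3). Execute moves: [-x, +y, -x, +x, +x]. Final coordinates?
(-1, -2)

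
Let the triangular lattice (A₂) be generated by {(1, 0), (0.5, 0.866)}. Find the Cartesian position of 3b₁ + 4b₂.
(5, 3.464)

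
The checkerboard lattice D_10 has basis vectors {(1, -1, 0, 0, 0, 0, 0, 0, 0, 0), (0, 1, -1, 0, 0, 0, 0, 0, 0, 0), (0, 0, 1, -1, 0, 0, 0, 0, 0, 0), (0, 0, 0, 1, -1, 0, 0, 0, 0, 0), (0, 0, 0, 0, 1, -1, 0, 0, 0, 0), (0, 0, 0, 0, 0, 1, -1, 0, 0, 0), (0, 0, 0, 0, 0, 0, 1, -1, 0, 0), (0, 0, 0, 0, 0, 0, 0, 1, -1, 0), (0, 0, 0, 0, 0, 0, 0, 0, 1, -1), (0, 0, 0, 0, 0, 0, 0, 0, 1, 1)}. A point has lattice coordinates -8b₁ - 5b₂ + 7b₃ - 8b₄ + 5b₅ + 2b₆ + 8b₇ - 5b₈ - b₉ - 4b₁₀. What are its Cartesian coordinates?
(-8, 3, 12, -15, 13, -3, 6, -13, 0, -3)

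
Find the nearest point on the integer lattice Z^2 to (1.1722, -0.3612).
(1, 0)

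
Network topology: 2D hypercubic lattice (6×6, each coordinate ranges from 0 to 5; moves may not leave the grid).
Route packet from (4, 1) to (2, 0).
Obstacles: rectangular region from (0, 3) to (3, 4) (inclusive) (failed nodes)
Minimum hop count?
3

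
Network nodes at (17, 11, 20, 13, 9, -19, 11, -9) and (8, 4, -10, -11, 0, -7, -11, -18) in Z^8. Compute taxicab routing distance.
122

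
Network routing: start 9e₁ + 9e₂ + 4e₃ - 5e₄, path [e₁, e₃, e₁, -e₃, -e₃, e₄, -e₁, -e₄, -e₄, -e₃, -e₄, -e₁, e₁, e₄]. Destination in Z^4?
(10, 9, 2, -6)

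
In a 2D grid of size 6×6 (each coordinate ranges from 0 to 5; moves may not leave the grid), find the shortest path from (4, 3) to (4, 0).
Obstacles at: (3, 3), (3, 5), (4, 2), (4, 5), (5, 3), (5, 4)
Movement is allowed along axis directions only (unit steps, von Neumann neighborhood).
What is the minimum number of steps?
9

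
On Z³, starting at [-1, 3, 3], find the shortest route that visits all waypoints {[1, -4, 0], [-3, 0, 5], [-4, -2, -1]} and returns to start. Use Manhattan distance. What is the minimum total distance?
36
(one optimal route: (-1, 3, 3) → (1, -4, 0) → (-4, -2, -1) → (-3, 0, 5) → (-1, 3, 3))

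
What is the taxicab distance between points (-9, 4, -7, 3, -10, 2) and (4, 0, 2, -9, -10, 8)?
44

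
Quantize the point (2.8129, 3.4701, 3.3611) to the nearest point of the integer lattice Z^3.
(3, 3, 3)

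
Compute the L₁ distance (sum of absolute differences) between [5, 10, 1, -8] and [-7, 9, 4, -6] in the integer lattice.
18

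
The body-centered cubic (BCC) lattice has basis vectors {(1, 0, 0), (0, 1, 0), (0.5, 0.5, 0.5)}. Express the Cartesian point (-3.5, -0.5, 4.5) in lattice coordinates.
-8b₁ - 5b₂ + 9b₃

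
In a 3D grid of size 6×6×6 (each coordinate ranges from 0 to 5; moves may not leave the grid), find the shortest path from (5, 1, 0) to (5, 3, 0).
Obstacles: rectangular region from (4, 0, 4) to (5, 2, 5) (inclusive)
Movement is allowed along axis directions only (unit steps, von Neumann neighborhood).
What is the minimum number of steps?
2
(one shortest path: (5, 1, 0) → (5, 2, 0) → (5, 3, 0))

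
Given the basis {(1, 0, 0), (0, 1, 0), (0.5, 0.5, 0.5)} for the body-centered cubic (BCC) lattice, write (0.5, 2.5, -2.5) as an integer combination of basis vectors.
3b₁ + 5b₂ - 5b₃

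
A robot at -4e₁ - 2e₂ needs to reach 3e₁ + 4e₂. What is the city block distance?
13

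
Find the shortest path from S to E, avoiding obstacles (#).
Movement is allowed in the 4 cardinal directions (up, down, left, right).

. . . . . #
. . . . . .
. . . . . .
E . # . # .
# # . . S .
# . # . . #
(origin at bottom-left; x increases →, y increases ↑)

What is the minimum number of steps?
7
(one shortest path: (4, 1) → (3, 1) → (3, 2) → (3, 3) → (2, 3) → (1, 3) → (0, 3) → (0, 2))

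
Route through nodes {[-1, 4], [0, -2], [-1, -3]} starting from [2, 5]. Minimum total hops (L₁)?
13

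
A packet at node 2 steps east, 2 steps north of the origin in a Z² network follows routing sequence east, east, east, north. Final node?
(5, 3)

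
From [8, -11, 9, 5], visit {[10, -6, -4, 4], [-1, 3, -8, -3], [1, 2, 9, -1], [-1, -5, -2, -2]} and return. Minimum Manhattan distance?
104
(one optimal route: (8, -11, 9, 5) → (10, -6, -4, 4) → (-1, -5, -2, -2) → (-1, 3, -8, -3) → (1, 2, 9, -1) → (8, -11, 9, 5))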